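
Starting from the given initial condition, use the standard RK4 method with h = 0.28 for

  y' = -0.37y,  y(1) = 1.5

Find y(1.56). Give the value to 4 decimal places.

RK4: k1 = f(x_n, y_n); k2 = f(x_n + h/2, y_n + (h/2)·k1); k3 = f(x_n + h/2, y_n + (h/2)·k2); k4 = f(x_n + h, y_n + h·k3); y_{n+1} = y_n + (h/6)·(k1 + 2k2 + 2k3 + k4).
x=1.000000, y=1.500000:
  k1 = f(1.000000, 1.500000) = -0.555000
  k2 = f(1.140000, 1.422300) = -0.526251
  k3 = f(1.140000, 1.426325) = -0.527740
  k4 = f(1.280000, 1.352233) = -0.500326
  y ← 1.500000 + (0.28/6)·(k1 + 2k2 + 2k3 + k4) = 1.352379
x=1.280000, y=1.352379:
  k1 = f(1.280000, 1.352379) = -0.500380
  k2 = f(1.420000, 1.282326) = -0.474461
  k3 = f(1.420000, 1.285954) = -0.475803
  k4 = f(1.560000, 1.219154) = -0.451087
  y ← 1.352379 + (0.28/6)·(k1 + 2k2 + 2k3 + k4) = 1.219286
y(1.56) ≈ 1.2193

1.2193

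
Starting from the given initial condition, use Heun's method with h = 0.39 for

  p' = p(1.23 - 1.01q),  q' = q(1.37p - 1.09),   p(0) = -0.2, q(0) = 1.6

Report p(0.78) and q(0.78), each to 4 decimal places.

-0.2428, 0.5957

Heun on (p,q): k1 = f(t_n, state_n); k2 = f(t_n + h, state_n + h·k1); state_{n+1} = state_n + (h/2)·(k1 + k2).
0.000000: (-0.200000, 1.600000)
  k1 = (0.077200, -2.182400)
  predictor → (-0.169892, 0.748864)
  k2 = (-0.080469, -0.990561)
  → (-0.200637, 0.981273)
0.390000: (-0.200637, 0.981273)
  k1 = (-0.047935, -1.339313)
  predictor → (-0.219332, 0.458941)
  k2 = (-0.168112, -0.638150)
  → (-0.242767, 0.595667)
(p(0.78), q(0.78)) ≈ (-0.2428, 0.5957)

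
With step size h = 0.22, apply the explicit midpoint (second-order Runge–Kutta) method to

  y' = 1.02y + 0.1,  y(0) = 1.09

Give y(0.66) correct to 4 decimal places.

Midpoint: k1 = f(x_n, y_n); k2 = f(x_n + h/2, y_n + (h/2)·k1); y_{n+1} = y_n + h·k2.
x=0.000000, y=1.090000:
  k1 = f(0.000000, 1.090000) = 1.211800
  k2 = f(0.110000, 1.223298) = 1.347764
  y ← 1.090000 + 0.22·1.347764 = 1.386508
x=0.220000, y=1.386508:
  k1 = f(0.220000, 1.386508) = 1.514238
  k2 = f(0.330000, 1.553074) = 1.684136
  y ← 1.386508 + 0.22·1.684136 = 1.757018
x=0.440000, y=1.757018:
  k1 = f(0.440000, 1.757018) = 1.892158
  k2 = f(0.550000, 1.965155) = 2.104458
  y ← 1.757018 + 0.22·2.104458 = 2.219999
y(0.66) ≈ 2.2200

2.2200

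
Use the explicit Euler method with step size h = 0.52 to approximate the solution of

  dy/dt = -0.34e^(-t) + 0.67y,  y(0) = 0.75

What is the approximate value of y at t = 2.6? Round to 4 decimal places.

2.3152

Euler: y_{n+1} = y_n + h·f(t_n, y_n).
t=0.000000, y=0.750000: f=0.162500 → y ← 0.750000 + 0.52·0.162500 = 0.834500
t=0.520000, y=0.834500: f=0.356978 → y ← 0.834500 + 0.52·0.356978 = 1.020129
t=1.040000, y=1.020129: f=0.563312 → y ← 1.020129 + 0.52·0.563312 = 1.313051
t=1.560000, y=1.313051: f=0.808298 → y ← 1.313051 + 0.52·0.808298 = 1.733365
t=2.080000, y=1.733365: f=1.118879 → y ← 1.733365 + 0.52·1.118879 = 2.315182
y(2.6) ≈ 2.3152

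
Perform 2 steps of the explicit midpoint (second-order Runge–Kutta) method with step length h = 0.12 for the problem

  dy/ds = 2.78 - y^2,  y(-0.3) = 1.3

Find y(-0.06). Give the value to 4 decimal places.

Midpoint: k1 = f(s_n, y_n); k2 = f(s_n + h/2, y_n + (h/2)·k1); y_{n+1} = y_n + h·k2.
s=-0.300000, y=1.300000:
  k1 = f(-0.300000, 1.300000) = 1.090000
  k2 = f(-0.240000, 1.365400) = 0.915683
  y ← 1.300000 + 0.12·0.915683 = 1.409882
s=-0.180000, y=1.409882:
  k1 = f(-0.180000, 1.409882) = 0.792233
  k2 = f(-0.120000, 1.457416) = 0.655939
  y ← 1.409882 + 0.12·0.655939 = 1.488595
y(-0.06) ≈ 1.4886

1.4886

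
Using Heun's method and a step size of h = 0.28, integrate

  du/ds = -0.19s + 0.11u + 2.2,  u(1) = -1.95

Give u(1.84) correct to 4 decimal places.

Heun: k1 = f(s_n, u_n); k2 = f(s_n + h, u_n + h·k1); u_{n+1} = u_n + (h/2)·(k1 + k2).
s=1.000000, u=-1.950000:
  k1 = f(1.000000, -1.950000) = 1.795500
  k2 = f(1.280000, -1.447260) = 1.797601
  u ← -1.950000 + (0.28/2)·(1.795500 + 1.797601) = -1.446966
s=1.280000, u=-1.446966:
  k1 = f(1.280000, -1.446966) = 1.797634
  k2 = f(1.560000, -0.943628) = 1.799801
  u ← -1.446966 + (0.28/2)·(1.797634 + 1.799801) = -0.943325
s=1.560000, u=-0.943325:
  k1 = f(1.560000, -0.943325) = 1.799834
  k2 = f(1.840000, -0.439371) = 1.802069
  u ← -0.943325 + (0.28/2)·(1.799834 + 1.802069) = -0.439058
u(1.84) ≈ -0.4391

-0.4391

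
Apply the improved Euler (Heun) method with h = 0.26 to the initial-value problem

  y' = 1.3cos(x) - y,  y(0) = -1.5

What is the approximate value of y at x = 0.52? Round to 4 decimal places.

Heun: k1 = f(x_n, y_n); k2 = f(x_n + h, y_n + h·k1); y_{n+1} = y_n + (h/2)·(k1 + k2).
x=0.000000, y=-1.500000:
  k1 = f(0.000000, -1.500000) = 2.800000
  k2 = f(0.260000, -0.772000) = 2.028307
  y ← -1.500000 + (0.26/2)·(2.800000 + 2.028307) = -0.872320
x=0.260000, y=-0.872320:
  k1 = f(0.260000, -0.872320) = 2.128627
  k2 = f(0.520000, -0.318877) = 1.447042
  y ← -0.872320 + (0.26/2)·(2.128627 + 1.447042) = -0.407483
y(0.52) ≈ -0.4075

-0.4075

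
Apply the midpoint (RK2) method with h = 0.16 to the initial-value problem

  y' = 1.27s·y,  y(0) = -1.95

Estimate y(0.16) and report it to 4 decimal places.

Midpoint: k1 = f(s_n, y_n); k2 = f(s_n + h/2, y_n + (h/2)·k1); y_{n+1} = y_n + h·k2.
s=0.000000, y=-1.950000:
  k1 = f(0.000000, -1.950000) = 0.000000
  k2 = f(0.080000, -1.950000) = -0.198120
  y ← -1.950000 + 0.16·(-0.198120) = -1.981699
y(0.16) ≈ -1.9817

-1.9817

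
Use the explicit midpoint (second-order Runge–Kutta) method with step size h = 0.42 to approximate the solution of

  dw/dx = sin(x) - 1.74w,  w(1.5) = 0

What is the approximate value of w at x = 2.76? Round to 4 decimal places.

Midpoint: k1 = f(x_n, w_n); k2 = f(x_n + h/2, w_n + (h/2)·k1); w_{n+1} = w_n + h·k2.
x=1.500000, w=0.000000:
  k1 = f(1.500000, 0.000000) = 0.997495
  k2 = f(1.710000, 0.209474) = 0.625842
  w ← 0.000000 + 0.42·0.625842 = 0.262854
x=1.920000, w=0.262854:
  k1 = f(1.920000, 0.262854) = 0.482280
  k2 = f(2.130000, 0.364133) = 0.214087
  w ← 0.262854 + 0.42·0.214087 = 0.352770
x=2.340000, w=0.352770:
  k1 = f(2.340000, 0.352770) = 0.104644
  k2 = f(2.550000, 0.374746) = -0.094374
  w ← 0.352770 + 0.42·(-0.094374) = 0.313133
w(2.76) ≈ 0.3131

0.3131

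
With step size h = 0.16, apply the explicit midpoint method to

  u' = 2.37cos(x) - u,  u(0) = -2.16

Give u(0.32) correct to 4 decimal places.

Midpoint: k1 = f(x_n, u_n); k2 = f(x_n + h/2, u_n + (h/2)·k1); u_{n+1} = u_n + h·k2.
x=0.000000, u=-2.160000:
  k1 = f(0.000000, -2.160000) = 4.530000
  k2 = f(0.080000, -1.797600) = 4.160020
  u ← -2.160000 + 0.16·4.160020 = -1.494397
x=0.160000, u=-1.494397:
  k1 = f(0.160000, -1.494397) = 3.834125
  k2 = f(0.240000, -1.187667) = 3.489738
  u ← -1.494397 + 0.16·3.489738 = -0.936039
u(0.32) ≈ -0.9360

-0.9360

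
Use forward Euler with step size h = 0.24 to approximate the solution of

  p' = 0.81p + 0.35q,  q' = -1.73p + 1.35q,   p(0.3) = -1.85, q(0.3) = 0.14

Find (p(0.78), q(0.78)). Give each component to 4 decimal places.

-2.5451, 2.1750

Euler on (p,q): p_{n+1} = p_n + h·p', q_{n+1} = q_n + h·q'.
0.300000: (-1.850000, 0.140000); f=(-1.449500, 3.389500) → (-2.197880, 0.953480)
0.540000: (-2.197880, 0.953480); f=(-1.446565, 5.089530) → (-2.545056, 2.174967)
(p(0.78), q(0.78)) ≈ (-2.5451, 2.1750)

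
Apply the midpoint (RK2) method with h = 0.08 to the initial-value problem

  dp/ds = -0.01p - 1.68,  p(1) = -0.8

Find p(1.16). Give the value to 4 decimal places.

-1.0673

Midpoint: k1 = f(s_n, p_n); k2 = f(s_n + h/2, p_n + (h/2)·k1); p_{n+1} = p_n + h·k2.
s=1.000000, p=-0.800000:
  k1 = f(1.000000, -0.800000) = -1.672000
  k2 = f(1.040000, -0.866880) = -1.671331
  p ← -0.800000 + 0.08·(-1.671331) = -0.933706
s=1.080000, p=-0.933706:
  k1 = f(1.080000, -0.933706) = -1.670663
  k2 = f(1.120000, -1.000533) = -1.669995
  p ← -0.933706 + 0.08·(-1.669995) = -1.067306
p(1.16) ≈ -1.0673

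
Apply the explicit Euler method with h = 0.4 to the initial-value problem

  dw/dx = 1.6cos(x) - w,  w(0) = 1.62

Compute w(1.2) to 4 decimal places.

Euler: w_{n+1} = w_n + h·f(x_n, w_n).
x=0.000000, w=1.620000: f=-0.020000 → w ← 1.620000 + 0.4·(-0.020000) = 1.612000
x=0.400000, w=1.612000: f=-0.138302 → w ← 1.612000 + 0.4·(-0.138302) = 1.556679
x=0.800000, w=1.556679: f=-0.441948 → w ← 1.556679 + 0.4·(-0.441948) = 1.379900
w(1.2) ≈ 1.3799

1.3799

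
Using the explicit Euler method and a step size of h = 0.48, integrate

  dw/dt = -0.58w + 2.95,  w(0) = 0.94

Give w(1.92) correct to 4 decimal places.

3.9620

Euler: w_{n+1} = w_n + h·f(t_n, w_n).
t=0.000000, w=0.940000: f=2.404800 → w ← 0.940000 + 0.48·2.404800 = 2.094304
t=0.480000, w=2.094304: f=1.735304 → w ← 2.094304 + 0.48·1.735304 = 2.927250
t=0.960000, w=2.927250: f=1.252195 → w ← 2.927250 + 0.48·1.252195 = 3.528303
t=1.440000, w=3.528303: f=0.903584 → w ← 3.528303 + 0.48·0.903584 = 3.962024
w(1.92) ≈ 3.9620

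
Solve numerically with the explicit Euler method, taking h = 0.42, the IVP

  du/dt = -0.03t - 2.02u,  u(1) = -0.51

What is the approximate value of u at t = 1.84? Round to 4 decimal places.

Euler: u_{n+1} = u_n + h·f(t_n, u_n).
t=1.000000, u=-0.510000: f=1.000200 → u ← -0.510000 + 0.42·1.000200 = -0.089916
t=1.420000, u=-0.089916: f=0.139030 → u ← -0.089916 + 0.42·0.139030 = -0.031523
u(1.84) ≈ -0.0315

-0.0315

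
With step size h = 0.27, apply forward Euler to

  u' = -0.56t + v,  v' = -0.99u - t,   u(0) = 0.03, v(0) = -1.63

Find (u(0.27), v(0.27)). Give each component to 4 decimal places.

Euler on (u,v): u_{n+1} = u_n + h·u', v_{n+1} = v_n + h·v'.
0.000000: (0.030000, -1.630000); f=(-1.630000, -0.029700) → (-0.410100, -1.638019)
(u(0.27), v(0.27)) ≈ (-0.4101, -1.6380)

-0.4101, -1.6380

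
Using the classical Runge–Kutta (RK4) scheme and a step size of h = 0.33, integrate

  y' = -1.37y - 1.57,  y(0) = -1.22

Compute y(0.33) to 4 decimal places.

-1.1931

RK4: k1 = f(t_n, y_n); k2 = f(t_n + h/2, y_n + (h/2)·k1); k3 = f(t_n + h/2, y_n + (h/2)·k2); k4 = f(t_n + h, y_n + h·k3); y_{n+1} = y_n + (h/6)·(k1 + 2k2 + 2k3 + k4).
t=0.000000, y=-1.220000:
  k1 = f(0.000000, -1.220000) = 0.101400
  k2 = f(0.165000, -1.203269) = 0.078479
  k3 = f(0.165000, -1.207051) = 0.083660
  k4 = f(0.330000, -1.192392) = 0.063577
  y ← -1.220000 + (0.33/6)·(k1 + 2k2 + 2k3 + k4) = -1.193091
y(0.33) ≈ -1.1931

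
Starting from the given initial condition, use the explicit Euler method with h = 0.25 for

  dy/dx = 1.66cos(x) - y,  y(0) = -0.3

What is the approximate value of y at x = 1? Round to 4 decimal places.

Euler: y_{n+1} = y_n + h·f(x_n, y_n).
x=0.000000, y=-0.300000: f=1.960000 → y ← -0.300000 + 0.25·1.960000 = 0.190000
x=0.250000, y=0.190000: f=1.418395 → y ← 0.190000 + 0.25·1.418395 = 0.544599
x=0.500000, y=0.544599: f=0.912188 → y ← 0.544599 + 0.25·0.912188 = 0.772646
x=0.750000, y=0.772646: f=0.441958 → y ← 0.772646 + 0.25·0.441958 = 0.883135
y(1) ≈ 0.8831

0.8831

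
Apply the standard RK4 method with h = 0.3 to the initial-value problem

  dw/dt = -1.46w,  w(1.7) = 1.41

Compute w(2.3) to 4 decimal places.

RK4: k1 = f(t_n, w_n); k2 = f(t_n + h/2, w_n + (h/2)·k1); k3 = f(t_n + h/2, w_n + (h/2)·k2); k4 = f(t_n + h, w_n + h·k3); w_{n+1} = w_n + (h/6)·(k1 + 2k2 + 2k3 + k4).
t=1.700000, w=1.410000:
  k1 = f(1.700000, 1.410000) = -2.058600
  k2 = f(1.850000, 1.101210) = -1.607767
  k3 = f(1.850000, 1.168835) = -1.706499
  k4 = f(2.000000, 0.898050) = -1.311153
  w ← 1.410000 + (0.3/6)·(k1 + 2k2 + 2k3 + k4) = 0.910086
t=2.000000, w=0.910086:
  k1 = f(2.000000, 0.910086) = -1.328725
  k2 = f(2.150000, 0.710777) = -1.037734
  k3 = f(2.150000, 0.754426) = -1.101461
  k4 = f(2.300000, 0.579647) = -0.846285
  w ← 0.910086 + (0.3/6)·(k1 + 2k2 + 2k3 + k4) = 0.587416
w(2.3) ≈ 0.5874

0.5874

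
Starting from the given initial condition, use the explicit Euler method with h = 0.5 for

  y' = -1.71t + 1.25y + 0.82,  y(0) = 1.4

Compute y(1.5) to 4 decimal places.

Euler: y_{n+1} = y_n + h·f(t_n, y_n).
t=0.000000, y=1.400000: f=2.570000 → y ← 1.400000 + 0.5·2.570000 = 2.685000
t=0.500000, y=2.685000: f=3.321250 → y ← 2.685000 + 0.5·3.321250 = 4.345625
t=1.000000, y=4.345625: f=4.542031 → y ← 4.345625 + 0.5·4.542031 = 6.616641
y(1.5) ≈ 6.6166

6.6166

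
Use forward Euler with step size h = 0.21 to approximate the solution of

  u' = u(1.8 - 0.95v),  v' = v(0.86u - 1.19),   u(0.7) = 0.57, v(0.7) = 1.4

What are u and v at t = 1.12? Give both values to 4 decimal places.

0.7138, 1.0309

Euler on (u,v): u_{n+1} = u_n + h·u', v_{n+1} = v_n + h·v'.
0.700000: (0.570000, 1.400000); f=(0.267900, -0.979720) → (0.626259, 1.194259)
0.910000: (0.626259, 1.194259); f=(0.416747, -0.777961) → (0.713776, 1.030887)
(u(1.12), v(1.12)) ≈ (0.7138, 1.0309)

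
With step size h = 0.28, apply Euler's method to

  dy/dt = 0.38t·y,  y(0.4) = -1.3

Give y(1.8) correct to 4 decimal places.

Euler: y_{n+1} = y_n + h·f(t_n, y_n).
t=0.400000, y=-1.300000: f=-0.197600 → y ← -1.300000 + 0.28·(-0.197600) = -1.355328
t=0.680000, y=-1.355328: f=-0.350217 → y ← -1.355328 + 0.28·(-0.350217) = -1.453389
t=0.960000, y=-1.453389: f=-0.530196 → y ← -1.453389 + 0.28·(-0.530196) = -1.601844
t=1.240000, y=-1.601844: f=-0.754789 → y ← -1.601844 + 0.28·(-0.754789) = -1.813184
t=1.520000, y=-1.813184: f=-1.047295 → y ← -1.813184 + 0.28·(-1.047295) = -2.106427
y(1.8) ≈ -2.1064

-2.1064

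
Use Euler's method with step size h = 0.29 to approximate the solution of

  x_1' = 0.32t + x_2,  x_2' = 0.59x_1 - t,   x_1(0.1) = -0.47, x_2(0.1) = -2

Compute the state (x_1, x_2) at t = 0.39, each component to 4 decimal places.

-1.0407, -2.1094

Euler on (x_1,x_2): x_1_{n+1} = x_1_n + h·x_1', x_2_{n+1} = x_2_n + h·x_2'.
0.100000: (-0.470000, -2.000000); f=(-1.968000, -0.377300) → (-1.040720, -2.109417)
(x_1(0.39), x_2(0.39)) ≈ (-1.0407, -2.1094)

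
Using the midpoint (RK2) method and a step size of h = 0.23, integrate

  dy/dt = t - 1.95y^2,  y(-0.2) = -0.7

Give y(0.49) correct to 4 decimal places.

-4.0968

Midpoint: k1 = f(t_n, y_n); k2 = f(t_n + h/2, y_n + (h/2)·k1); y_{n+1} = y_n + h·k2.
t=-0.200000, y=-0.700000:
  k1 = f(-0.200000, -0.700000) = -1.155500
  k2 = f(-0.085000, -0.832882) = -1.437702
  y ← -0.700000 + 0.23·(-1.437702) = -1.030671
t=0.030000, y=-1.030671:
  k1 = f(0.030000, -1.030671) = -2.041453
  k2 = f(0.145000, -1.265439) = -2.977603
  y ← -1.030671 + 0.23·(-2.977603) = -1.715520
t=0.260000, y=-1.715520:
  k1 = f(0.260000, -1.715520) = -5.478867
  k2 = f(0.375000, -2.345590) = -10.353493
  y ← -1.715520 + 0.23·(-10.353493) = -4.096823
y(0.49) ≈ -4.0968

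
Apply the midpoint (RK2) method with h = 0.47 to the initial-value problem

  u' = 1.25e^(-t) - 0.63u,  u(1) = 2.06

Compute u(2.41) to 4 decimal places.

1.0580

Midpoint: k1 = f(t_n, u_n); k2 = f(t_n + h/2, u_n + (h/2)·k1); u_{n+1} = u_n + h·k2.
t=1.000000, u=2.060000:
  k1 = f(1.000000, 2.060000) = -0.837951
  k2 = f(1.235000, 1.863082) = -0.810198
  u ← 2.060000 + 0.47·(-0.810198) = 1.679207
t=1.470000, u=1.679207:
  k1 = f(1.470000, 1.679207) = -0.770494
  k2 = f(1.705000, 1.498141) = -0.716613
  u ← 1.679207 + 0.47·(-0.716613) = 1.342399
t=1.940000, u=1.342399:
  k1 = f(1.940000, 1.342399) = -0.666081
  k2 = f(2.175000, 1.185870) = -0.605088
  u ← 1.342399 + 0.47·(-0.605088) = 1.058007
u(2.41) ≈ 1.0580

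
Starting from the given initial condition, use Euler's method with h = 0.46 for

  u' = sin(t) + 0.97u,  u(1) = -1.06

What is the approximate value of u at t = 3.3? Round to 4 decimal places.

Euler: u_{n+1} = u_n + h·f(t_n, u_n).
t=1.000000, u=-1.060000: f=-0.186729 → u ← -1.060000 + 0.46·(-0.186729) = -1.145895
t=1.460000, u=-1.145895: f=-0.117650 → u ← -1.145895 + 0.46·(-0.117650) = -1.200014
t=1.920000, u=-1.200014: f=-0.224368 → u ← -1.200014 + 0.46·(-0.224368) = -1.303224
t=2.380000, u=-1.303224: f=-0.574052 → u ← -1.303224 + 0.46·(-0.574052) = -1.567288
t=2.840000, u=-1.567288: f=-1.223228 → u ← -1.567288 + 0.46·(-1.223228) = -2.129973
u(3.3) ≈ -2.1300

-2.1300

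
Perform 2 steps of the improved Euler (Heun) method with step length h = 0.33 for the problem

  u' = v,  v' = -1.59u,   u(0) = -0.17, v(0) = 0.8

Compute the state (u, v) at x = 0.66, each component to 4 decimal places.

Heun on (u,v): k1 = f(x_n, state_n); k2 = f(x_n + h, state_n + h·k1); state_{n+1} = state_n + (h/2)·(k1 + k2).
0.000000: (-0.170000, 0.800000)
  k1 = (0.800000, 0.270300)
  predictor → (0.094000, 0.889199)
  k2 = (0.889199, -0.149460)
  → (0.108718, 0.819939)
0.330000: (0.108718, 0.819939)
  k1 = (0.819939, -0.172861)
  predictor → (0.379298, 0.762894)
  k2 = (0.762894, -0.603083)
  → (0.369885, 0.691908)
(u(0.66), v(0.66)) ≈ (0.3699, 0.6919)

0.3699, 0.6919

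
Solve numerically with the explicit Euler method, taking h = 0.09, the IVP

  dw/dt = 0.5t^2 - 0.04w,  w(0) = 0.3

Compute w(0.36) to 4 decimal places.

Euler: w_{n+1} = w_n + h·f(t_n, w_n).
t=0.000000, w=0.300000: f=-0.012000 → w ← 0.300000 + 0.09·(-0.012000) = 0.298920
t=0.090000, w=0.298920: f=-0.007907 → w ← 0.298920 + 0.09·(-0.007907) = 0.298208
t=0.180000, w=0.298208: f=0.004272 → w ← 0.298208 + 0.09·0.004272 = 0.298593
t=0.270000, w=0.298593: f=0.024506 → w ← 0.298593 + 0.09·0.024506 = 0.300798
w(0.36) ≈ 0.3008

0.3008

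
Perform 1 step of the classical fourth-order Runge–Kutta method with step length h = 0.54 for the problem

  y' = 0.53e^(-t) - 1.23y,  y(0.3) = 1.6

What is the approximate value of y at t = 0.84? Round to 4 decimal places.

RK4: k1 = f(t_n, y_n); k2 = f(t_n + h/2, y_n + (h/2)·k1); k3 = f(t_n + h/2, y_n + (h/2)·k2); k4 = f(t_n + h, y_n + h·k3); y_{n+1} = y_n + (h/6)·(k1 + 2k2 + 2k3 + k4).
t=0.300000, y=1.600000:
  k1 = f(0.300000, 1.600000) = -1.575366
  k2 = f(0.570000, 1.174651) = -1.145092
  k3 = f(0.570000, 1.290825) = -1.287986
  k4 = f(0.840000, 0.904487) = -0.883713
  y ← 1.600000 + (0.54/6)·(k1 + 2k2 + 2k3 + k4) = 0.940729
y(0.84) ≈ 0.9407

0.9407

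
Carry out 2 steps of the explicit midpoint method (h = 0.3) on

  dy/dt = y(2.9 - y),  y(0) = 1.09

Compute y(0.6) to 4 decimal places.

Midpoint: k1 = f(t_n, y_n); k2 = f(t_n + h/2, y_n + (h/2)·k1); y_{n+1} = y_n + h·k2.
t=0.000000, y=1.090000:
  k1 = f(0.000000, 1.090000) = 1.972900
  k2 = f(0.150000, 1.385935) = 2.098396
  y ← 1.090000 + 0.3·2.098396 = 1.719519
t=0.300000, y=1.719519:
  k1 = f(0.300000, 1.719519) = 2.029860
  k2 = f(0.450000, 2.023998) = 1.773027
  y ← 1.719519 + 0.3·1.773027 = 2.251427
y(0.6) ≈ 2.2514

2.2514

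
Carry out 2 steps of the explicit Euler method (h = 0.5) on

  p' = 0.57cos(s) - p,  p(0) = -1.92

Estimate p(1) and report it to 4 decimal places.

Euler: p_{n+1} = p_n + h·f(s_n, p_n).
s=0.000000, p=-1.920000: f=2.490000 → p ← -1.920000 + 0.5·2.490000 = -0.675000
s=0.500000, p=-0.675000: f=1.175222 → p ← -0.675000 + 0.5·1.175222 = -0.087389
p(1) ≈ -0.0874

-0.0874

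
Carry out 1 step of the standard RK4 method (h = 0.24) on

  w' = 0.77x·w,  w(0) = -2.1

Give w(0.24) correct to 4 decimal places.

-2.1471

RK4: k1 = f(x_n, w_n); k2 = f(x_n + h/2, w_n + (h/2)·k1); k3 = f(x_n + h/2, w_n + (h/2)·k2); k4 = f(x_n + h, w_n + h·k3); w_{n+1} = w_n + (h/6)·(k1 + 2k2 + 2k3 + k4).
x=0.000000, w=-2.100000:
  k1 = f(0.000000, -2.100000) = 0.000000
  k2 = f(0.120000, -2.100000) = -0.194040
  k3 = f(0.120000, -2.123285) = -0.196192
  k4 = f(0.240000, -2.147086) = -0.396781
  w ← -2.100000 + (0.24/6)·(k1 + 2k2 + 2k3 + k4) = -2.147090
w(0.24) ≈ -2.1471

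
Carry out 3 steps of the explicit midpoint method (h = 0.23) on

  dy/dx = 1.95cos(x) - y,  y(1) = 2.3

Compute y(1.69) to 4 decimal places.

1.3282

Midpoint: k1 = f(x_n, y_n); k2 = f(x_n + h/2, y_n + (h/2)·k1); y_{n+1} = y_n + h·k2.
x=1.000000, y=2.300000:
  k1 = f(1.000000, 2.300000) = -1.246411
  k2 = f(1.115000, 2.156663) = -1.298317
  y ← 2.300000 + 0.23·(-1.298317) = 2.001387
x=1.230000, y=2.001387:
  k1 = f(1.230000, 2.001387) = -1.349624
  k2 = f(1.345000, 1.846180) = -1.409609
  y ← 2.001387 + 0.23·(-1.409609) = 1.677177
x=1.460000, y=1.677177:
  k1 = f(1.460000, 1.677177) = -1.461566
  k2 = f(1.575000, 1.509097) = -1.517294
  y ← 1.677177 + 0.23·(-1.517294) = 1.328199
y(1.69) ≈ 1.3282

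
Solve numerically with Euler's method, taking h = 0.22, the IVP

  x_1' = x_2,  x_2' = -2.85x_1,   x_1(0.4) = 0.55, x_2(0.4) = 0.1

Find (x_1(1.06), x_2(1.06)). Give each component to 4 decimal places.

0.3854, -0.9284

Euler on (x_1,x_2): x_1_{n+1} = x_1_n + h·x_1', x_2_{n+1} = x_2_n + h·x_2'.
0.400000: (0.550000, 0.100000); f=(0.100000, -1.567500) → (0.572000, -0.244850)
0.620000: (0.572000, -0.244850); f=(-0.244850, -1.630200) → (0.518133, -0.603494)
0.840000: (0.518133, -0.603494); f=(-0.603494, -1.476679) → (0.385364, -0.928363)
(x_1(1.06), x_2(1.06)) ≈ (0.3854, -0.9284)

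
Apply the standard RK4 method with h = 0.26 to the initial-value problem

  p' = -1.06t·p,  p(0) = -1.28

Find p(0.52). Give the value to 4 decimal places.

RK4: k1 = f(t_n, p_n); k2 = f(t_n + h/2, p_n + (h/2)·k1); k3 = f(t_n + h/2, p_n + (h/2)·k2); k4 = f(t_n + h, p_n + h·k3); p_{n+1} = p_n + (h/6)·(k1 + 2k2 + 2k3 + k4).
t=0.000000, p=-1.280000:
  k1 = f(0.000000, -1.280000) = 0.000000
  k2 = f(0.130000, -1.280000) = 0.176384
  k3 = f(0.130000, -1.257070) = 0.173224
  k4 = f(0.260000, -1.234962) = 0.340355
  p ← -1.280000 + (0.26/6)·(k1 + 2k2 + 2k3 + k4) = -1.234952
t=0.260000, p=-1.234952:
  k1 = f(0.260000, -1.234952) = 0.340353
  k2 = f(0.390000, -1.190706) = 0.492238
  k3 = f(0.390000, -1.170961) = 0.484075
  k4 = f(0.520000, -1.109092) = 0.611332
  p ← -1.234952 + (0.26/6)·(k1 + 2k2 + 2k3 + k4) = -1.109098
p(0.52) ≈ -1.1091

-1.1091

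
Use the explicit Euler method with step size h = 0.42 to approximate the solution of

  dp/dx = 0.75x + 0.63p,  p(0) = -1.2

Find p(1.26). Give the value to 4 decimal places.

Euler: p_{n+1} = p_n + h·f(x_n, p_n).
x=0.000000, p=-1.200000: f=-0.756000 → p ← -1.200000 + 0.42·(-0.756000) = -1.517520
x=0.420000, p=-1.517520: f=-0.641038 → p ← -1.517520 + 0.42·(-0.641038) = -1.786756
x=0.840000, p=-1.786756: f=-0.495656 → p ← -1.786756 + 0.42·(-0.495656) = -1.994931
p(1.26) ≈ -1.9949

-1.9949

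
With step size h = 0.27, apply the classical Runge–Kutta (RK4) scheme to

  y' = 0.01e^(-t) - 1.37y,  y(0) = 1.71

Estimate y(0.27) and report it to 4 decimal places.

1.1833

RK4: k1 = f(t_n, y_n); k2 = f(t_n + h/2, y_n + (h/2)·k1); k3 = f(t_n + h/2, y_n + (h/2)·k2); k4 = f(t_n + h, y_n + h·k3); y_{n+1} = y_n + (h/6)·(k1 + 2k2 + 2k3 + k4).
t=0.000000, y=1.710000:
  k1 = f(0.000000, 1.710000) = -2.332700
  k2 = f(0.135000, 1.395085) = -1.902530
  k3 = f(0.135000, 1.453158) = -1.982090
  k4 = f(0.270000, 1.174836) = -1.601891
  y ← 1.710000 + (0.27/6)·(k1 + 2k2 + 2k3 + k4) = 1.183328
y(0.27) ≈ 1.1833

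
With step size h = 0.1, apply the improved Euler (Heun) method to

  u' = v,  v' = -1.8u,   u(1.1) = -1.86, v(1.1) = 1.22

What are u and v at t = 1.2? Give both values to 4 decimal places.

Heun on (u,v): k1 = f(t_n, state_n); k2 = f(t_n + h, state_n + h·k1); state_{n+1} = state_n + (h/2)·(k1 + k2).
1.100000: (-1.860000, 1.220000)
  k1 = (1.220000, 3.348000)
  predictor → (-1.738000, 1.554800)
  k2 = (1.554800, 3.128400)
  → (-1.721260, 1.543820)
(u(1.2), v(1.2)) ≈ (-1.7213, 1.5438)

-1.7213, 1.5438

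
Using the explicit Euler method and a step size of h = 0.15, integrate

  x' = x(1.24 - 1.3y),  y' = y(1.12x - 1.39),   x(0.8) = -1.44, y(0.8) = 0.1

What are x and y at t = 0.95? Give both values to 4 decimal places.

-1.6798, 0.0550

Euler on (x,y): x_{n+1} = x_n + h·x', y_{n+1} = y_n + h·y'.
0.800000: (-1.440000, 0.100000); f=(-1.598400, -0.300280) → (-1.679760, 0.054958)
(x(0.95), y(0.95)) ≈ (-1.6798, 0.0550)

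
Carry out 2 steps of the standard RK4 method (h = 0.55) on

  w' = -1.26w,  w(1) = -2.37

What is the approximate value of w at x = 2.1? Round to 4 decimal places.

-0.5955

RK4: k1 = f(x_n, w_n); k2 = f(x_n + h/2, w_n + (h/2)·k1); k3 = f(x_n + h/2, w_n + (h/2)·k2); k4 = f(x_n + h, w_n + h·k3); w_{n+1} = w_n + (h/6)·(k1 + 2k2 + 2k3 + k4).
x=1.000000, w=-2.370000:
  k1 = f(1.000000, -2.370000) = 2.986200
  k2 = f(1.275000, -1.548795) = 1.951482
  k3 = f(1.275000, -1.833343) = 2.310012
  k4 = f(1.550000, -1.099494) = 1.385362
  w ← -2.370000 + (0.55/6)·(k1 + 2k2 + 2k3 + k4) = -1.188000
x=1.550000, w=-1.188000:
  k1 = f(1.550000, -1.188000) = 1.496880
  k2 = f(1.825000, -0.776358) = 0.978211
  k3 = f(1.825000, -0.918992) = 1.157930
  k4 = f(2.100000, -0.551138) = 0.694434
  w ← -1.188000 + (0.55/6)·(k1 + 2k2 + 2k3 + k4) = -0.595504
w(2.1) ≈ -0.5955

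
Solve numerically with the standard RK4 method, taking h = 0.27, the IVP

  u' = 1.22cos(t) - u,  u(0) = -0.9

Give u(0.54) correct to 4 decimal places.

-0.0432

RK4: k1 = f(t_n, u_n); k2 = f(t_n + h/2, u_n + (h/2)·k1); k3 = f(t_n + h/2, u_n + (h/2)·k2); k4 = f(t_n + h, u_n + h·k3); u_{n+1} = u_n + (h/6)·(k1 + 2k2 + 2k3 + k4).
t=0.000000, u=-0.900000:
  k1 = f(0.000000, -0.900000) = 2.120000
  k2 = f(0.135000, -0.613800) = 1.822700
  k3 = f(0.135000, -0.653936) = 1.862835
  k4 = f(0.270000, -0.397035) = 1.572835
  u ← -0.900000 + (0.27/6)·(k1 + 2k2 + 2k3 + k4) = -0.402124
t=0.270000, u=-0.402124:
  k1 = f(0.270000, -0.402124) = 1.577925
  k2 = f(0.405000, -0.189104) = 1.310409
  k3 = f(0.405000, -0.225219) = 1.346524
  k4 = f(0.540000, -0.038563) = 1.084967
  u ← -0.402124 + (0.27/6)·(k1 + 2k2 + 2k3 + k4) = -0.043170
u(0.54) ≈ -0.0432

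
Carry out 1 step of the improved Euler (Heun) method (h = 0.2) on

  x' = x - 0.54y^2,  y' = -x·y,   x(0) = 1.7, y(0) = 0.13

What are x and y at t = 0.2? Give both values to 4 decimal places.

Heun on (x,y): k1 = f(t_n, state_n); k2 = f(t_n + h, state_n + h·k1); state_{n+1} = state_n + (h/2)·(k1 + k2).
0.000000: (1.700000, 0.130000)
  k1 = (1.690874, -0.221000)
  predictor → (2.038175, 0.085800)
  k2 = (2.034200, -0.174875)
  → (2.072507, 0.090412)
(x(0.2), y(0.2)) ≈ (2.0725, 0.0904)

2.0725, 0.0904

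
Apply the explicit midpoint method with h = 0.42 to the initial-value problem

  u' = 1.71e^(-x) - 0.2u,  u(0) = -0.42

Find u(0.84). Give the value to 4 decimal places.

Midpoint: k1 = f(x_n, u_n); k2 = f(x_n + h/2, u_n + (h/2)·k1); u_{n+1} = u_n + h·k2.
x=0.000000, u=-0.420000:
  k1 = f(0.000000, -0.420000) = 1.794000
  k2 = f(0.210000, -0.043260) = 1.394751
  u ← -0.420000 + 0.42·1.394751 = 0.165795
x=0.420000, u=0.165795:
  k1 = f(0.420000, 0.165795) = 1.090391
  k2 = f(0.630000, 0.394778) = 0.831776
  u ← 0.165795 + 0.42·0.831776 = 0.515142
u(0.84) ≈ 0.5151

0.5151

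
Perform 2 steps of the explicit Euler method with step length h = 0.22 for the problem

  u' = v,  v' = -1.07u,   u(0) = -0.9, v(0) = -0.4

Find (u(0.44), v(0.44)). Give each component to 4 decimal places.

Euler on (u,v): u_{n+1} = u_n + h·u', v_{n+1} = v_n + h·v'.
0.000000: (-0.900000, -0.400000); f=(-0.400000, 0.963000) → (-0.988000, -0.188140)
0.220000: (-0.988000, -0.188140); f=(-0.188140, 1.057160) → (-1.029391, 0.044435)
(u(0.44), v(0.44)) ≈ (-1.0294, 0.0444)

-1.0294, 0.0444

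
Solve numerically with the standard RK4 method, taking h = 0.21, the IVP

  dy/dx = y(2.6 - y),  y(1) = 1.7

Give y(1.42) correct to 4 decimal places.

RK4: k1 = f(x_n, y_n); k2 = f(x_n + h/2, y_n + (h/2)·k1); k3 = f(x_n + h/2, y_n + (h/2)·k2); k4 = f(x_n + h, y_n + h·k3); y_{n+1} = y_n + (h/6)·(k1 + 2k2 + 2k3 + k4).
x=1.000000, y=1.700000:
  k1 = f(1.000000, 1.700000) = 1.530000
  k2 = f(1.105000, 1.860650) = 1.375672
  k3 = f(1.105000, 1.844446) = 1.393579
  k4 = f(1.210000, 1.992652) = 1.210234
  y ← 1.700000 + (0.21/6)·(k1 + 2k2 + 2k3 + k4) = 1.989756
x=1.210000, y=1.989756:
  k1 = f(1.210000, 1.989756) = 1.214237
  k2 = f(1.315000, 2.117251) = 1.022101
  k3 = f(1.315000, 2.097076) = 1.054669
  k4 = f(1.420000, 2.211236) = 0.859648
  y ← 1.989756 + (0.21/6)·(k1 + 2k2 + 2k3 + k4) = 2.207716
y(1.42) ≈ 2.2077

2.2077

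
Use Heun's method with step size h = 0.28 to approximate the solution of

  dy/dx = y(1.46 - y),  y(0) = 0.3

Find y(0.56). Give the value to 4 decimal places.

0.5368

Heun: k1 = f(x_n, y_n); k2 = f(x_n + h, y_n + h·k1); y_{n+1} = y_n + (h/2)·(k1 + k2).
x=0.000000, y=0.300000:
  k1 = f(0.000000, 0.300000) = 0.348000
  k2 = f(0.280000, 0.397440) = 0.422304
  y ← 0.300000 + (0.28/2)·(0.348000 + 0.422304) = 0.407843
x=0.280000, y=0.407843:
  k1 = f(0.280000, 0.407843) = 0.429115
  k2 = f(0.560000, 0.527995) = 0.492094
  y ← 0.407843 + (0.28/2)·(0.429115 + 0.492094) = 0.536812
y(0.56) ≈ 0.5368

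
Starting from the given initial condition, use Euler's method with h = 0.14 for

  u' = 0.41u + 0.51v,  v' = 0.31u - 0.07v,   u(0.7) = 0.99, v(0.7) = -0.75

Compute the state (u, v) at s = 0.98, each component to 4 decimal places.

Euler on (u,v): u_{n+1} = u_n + h·u', v_{n+1} = v_n + h·v'.
0.700000: (0.990000, -0.750000); f=(0.023400, 0.359400) → (0.993276, -0.699684)
0.840000: (0.993276, -0.699684); f=(0.050404, 0.356893) → (1.000333, -0.649719)
(u(0.98), v(0.98)) ≈ (1.0003, -0.6497)

1.0003, -0.6497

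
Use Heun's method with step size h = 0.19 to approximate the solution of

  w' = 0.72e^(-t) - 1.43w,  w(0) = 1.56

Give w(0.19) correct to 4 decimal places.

1.3001

Heun: k1 = f(t_n, w_n); k2 = f(t_n + h, w_n + h·k1); w_{n+1} = w_n + (h/2)·(k1 + k2).
t=0.000000, w=1.560000:
  k1 = f(0.000000, 1.560000) = -1.510800
  k2 = f(0.190000, 1.272948) = -1.224905
  w ← 1.560000 + (0.19/2)·(-1.510800 + (-1.224905)) = 1.300108
w(0.19) ≈ 1.3001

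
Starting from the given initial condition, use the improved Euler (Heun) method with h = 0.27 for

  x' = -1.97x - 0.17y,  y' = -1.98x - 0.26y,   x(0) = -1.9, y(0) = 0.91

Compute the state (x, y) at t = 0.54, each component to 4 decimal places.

Heun on (x,y): k1 = f(t_n, state_n); k2 = f(t_n + h, state_n + h·k1); state_{n+1} = state_n + (h/2)·(k1 + k2).
0.000000: (-1.900000, 0.910000)
  k1 = (3.588300, 3.525400)
  predictor → (-0.931159, 1.861858)
  k2 = (1.517867, 1.359612)
  → (-1.210667, 1.569477)
0.270000: (-1.210667, 1.569477)
  k1 = (2.118204, 1.989058)
  predictor → (-0.638752, 2.106522)
  k2 = (0.900233, 0.717034)
  → (-0.803178, 1.934799)
(x(0.54), y(0.54)) ≈ (-0.8032, 1.9348)

-0.8032, 1.9348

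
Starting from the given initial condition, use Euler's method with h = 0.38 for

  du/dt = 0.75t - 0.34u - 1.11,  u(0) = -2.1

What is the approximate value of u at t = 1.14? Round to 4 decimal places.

-2.1847

Euler: u_{n+1} = u_n + h·f(t_n, u_n).
t=0.000000, u=-2.100000: f=-0.396000 → u ← -2.100000 + 0.38·(-0.396000) = -2.250480
t=0.380000, u=-2.250480: f=-0.059837 → u ← -2.250480 + 0.38·(-0.059837) = -2.273218
t=0.760000, u=-2.273218: f=0.232894 → u ← -2.273218 + 0.38·0.232894 = -2.184718
u(1.14) ≈ -2.1847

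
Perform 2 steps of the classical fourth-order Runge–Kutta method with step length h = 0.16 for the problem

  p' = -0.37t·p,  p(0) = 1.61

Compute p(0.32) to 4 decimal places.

1.5798

RK4: k1 = f(t_n, p_n); k2 = f(t_n + h/2, p_n + (h/2)·k1); k3 = f(t_n + h/2, p_n + (h/2)·k2); k4 = f(t_n + h, p_n + h·k3); p_{n+1} = p_n + (h/6)·(k1 + 2k2 + 2k3 + k4).
t=0.000000, p=1.610000:
  k1 = f(0.000000, 1.610000) = 0.000000
  k2 = f(0.080000, 1.610000) = -0.047656
  k3 = f(0.080000, 1.606188) = -0.047543
  k4 = f(0.160000, 1.602393) = -0.094862
  p ← 1.610000 + (0.16/6)·(k1 + 2k2 + 2k3 + k4) = 1.602393
t=0.160000, p=1.602393:
  k1 = f(0.160000, 1.602393) = -0.094862
  k2 = f(0.240000, 1.594804) = -0.141619
  k3 = f(0.240000, 1.591064) = -0.141286
  k4 = f(0.320000, 1.579787) = -0.187047
  p ← 1.602393 + (0.16/6)·(k1 + 2k2 + 2k3 + k4) = 1.579787
p(0.32) ≈ 1.5798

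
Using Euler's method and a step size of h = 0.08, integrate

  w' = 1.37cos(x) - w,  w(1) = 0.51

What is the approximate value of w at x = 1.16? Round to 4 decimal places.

0.5378

Euler: w_{n+1} = w_n + h·f(x_n, w_n).
x=1.000000, w=0.510000: f=0.230214 → w ← 0.510000 + 0.08·0.230214 = 0.528417
x=1.080000, w=0.528417: f=0.117303 → w ← 0.528417 + 0.08·0.117303 = 0.537801
w(1.16) ≈ 0.5378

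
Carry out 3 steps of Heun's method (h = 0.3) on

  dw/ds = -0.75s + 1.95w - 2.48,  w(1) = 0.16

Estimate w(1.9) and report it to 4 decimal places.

-6.9725

Heun: k1 = f(s_n, w_n); k2 = f(s_n + h, w_n + h·k1); w_{n+1} = w_n + (h/2)·(k1 + k2).
s=1.000000, w=0.160000:
  k1 = f(1.000000, 0.160000) = -2.918000
  k2 = f(1.300000, -0.715400) = -4.850030
  w ← 0.160000 + (0.3/2)·(-2.918000 + (-4.850030)) = -1.005205
s=1.300000, w=-1.005205:
  k1 = f(1.300000, -1.005205) = -5.415149
  k2 = f(1.600000, -2.629749) = -8.808011
  w ← -1.005205 + (0.3/2)·(-5.415149 + (-8.808011)) = -3.138678
s=1.600000, w=-3.138678:
  k1 = f(1.600000, -3.138678) = -9.800423
  k2 = f(1.900000, -6.078805) = -15.758670
  w ← -3.138678 + (0.3/2)·(-9.800423 + (-15.758670)) = -6.972542
w(1.9) ≈ -6.9725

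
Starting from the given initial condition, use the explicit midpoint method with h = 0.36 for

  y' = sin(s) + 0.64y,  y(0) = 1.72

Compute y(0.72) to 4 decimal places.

Midpoint: k1 = f(s_n, y_n); k2 = f(s_n + h/2, y_n + (h/2)·k1); y_{n+1} = y_n + h·k2.
s=0.000000, y=1.720000:
  k1 = f(0.000000, 1.720000) = 1.100800
  k2 = f(0.180000, 1.918144) = 1.406642
  y ← 1.720000 + 0.36·1.406642 = 2.226391
s=0.360000, y=2.226391:
  k1 = f(0.360000, 2.226391) = 1.777164
  k2 = f(0.540000, 2.546281) = 2.143756
  y ← 2.226391 + 0.36·2.143756 = 2.998143
y(0.72) ≈ 2.9981

2.9981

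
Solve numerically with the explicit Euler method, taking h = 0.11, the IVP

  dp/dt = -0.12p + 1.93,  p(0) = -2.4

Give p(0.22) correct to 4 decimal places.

-1.9153

Euler: p_{n+1} = p_n + h·f(t_n, p_n).
t=0.000000, p=-2.400000: f=2.218000 → p ← -2.400000 + 0.11·2.218000 = -2.156020
t=0.110000, p=-2.156020: f=2.188722 → p ← -2.156020 + 0.11·2.188722 = -1.915261
p(0.22) ≈ -1.9153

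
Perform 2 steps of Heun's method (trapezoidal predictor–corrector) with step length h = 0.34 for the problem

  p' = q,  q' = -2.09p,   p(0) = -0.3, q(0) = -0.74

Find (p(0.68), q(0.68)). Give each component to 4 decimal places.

Heun on (p,q): k1 = f(s_n, state_n); k2 = f(s_n + h, state_n + h·k1); state_{n+1} = state_n + (h/2)·(k1 + k2).
0.000000: (-0.300000, -0.740000)
  k1 = (-0.740000, 0.627000)
  predictor → (-0.551600, -0.526820)
  k2 = (-0.526820, 1.152844)
  → (-0.515359, -0.437427)
0.340000: (-0.515359, -0.437427)
  k1 = (-0.437427, 1.077101)
  predictor → (-0.664084, -0.071212)
  k2 = (-0.071212, 1.387936)
  → (-0.601828, -0.018370)
(p(0.68), q(0.68)) ≈ (-0.6018, -0.0184)

-0.6018, -0.0184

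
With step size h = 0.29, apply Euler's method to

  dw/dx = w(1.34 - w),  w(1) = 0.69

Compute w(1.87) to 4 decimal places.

Euler: w_{n+1} = w_n + h·f(x_n, w_n).
x=1.000000, w=0.690000: f=0.448500 → w ← 0.690000 + 0.29·0.448500 = 0.820065
x=1.290000, w=0.820065: f=0.426380 → w ← 0.820065 + 0.29·0.426380 = 0.943715
x=1.580000, w=0.943715: f=0.373980 → w ← 0.943715 + 0.29·0.373980 = 1.052170
w(1.87) ≈ 1.0522

1.0522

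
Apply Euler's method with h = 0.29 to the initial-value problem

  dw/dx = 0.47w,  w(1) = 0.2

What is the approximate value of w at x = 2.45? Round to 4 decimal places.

0.3789

Euler: w_{n+1} = w_n + h·f(x_n, w_n).
x=1.000000, w=0.200000: f=0.094000 → w ← 0.200000 + 0.29·0.094000 = 0.227260
x=1.290000, w=0.227260: f=0.106812 → w ← 0.227260 + 0.29·0.106812 = 0.258236
x=1.580000, w=0.258236: f=0.121371 → w ← 0.258236 + 0.29·0.121371 = 0.293433
x=1.870000, w=0.293433: f=0.137914 → w ← 0.293433 + 0.29·0.137914 = 0.333428
x=2.160000, w=0.333428: f=0.156711 → w ← 0.333428 + 0.29·0.156711 = 0.378874
w(2.45) ≈ 0.3789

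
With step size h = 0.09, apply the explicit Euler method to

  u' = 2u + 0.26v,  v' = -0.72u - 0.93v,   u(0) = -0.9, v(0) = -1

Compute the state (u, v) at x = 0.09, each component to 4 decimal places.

-1.0854, -0.8580

Euler on (u,v): u_{n+1} = u_n + h·u', v_{n+1} = v_n + h·v'.
0.000000: (-0.900000, -1.000000); f=(-2.060000, 1.578000) → (-1.085400, -0.857980)
(u(0.09), v(0.09)) ≈ (-1.0854, -0.8580)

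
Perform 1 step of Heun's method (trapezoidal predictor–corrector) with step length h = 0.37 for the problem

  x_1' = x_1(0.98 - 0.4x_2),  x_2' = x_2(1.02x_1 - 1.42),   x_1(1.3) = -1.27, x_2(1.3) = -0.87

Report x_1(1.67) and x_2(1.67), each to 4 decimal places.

-1.9248, -0.4355

Heun on (x_1,x_2): k1 = f(x_n, state_n); k2 = f(x_n + h, state_n + h·k1); state_{n+1} = state_n + (h/2)·(k1 + k2).
1.300000: (-1.270000, -0.870000)
  k1 = (-1.686560, 2.362398)
  predictor → (-1.894027, 0.004087)
  k2 = (-1.853050, -0.013700)
  → (-1.924828, -0.435491)
(x_1(1.67), x_2(1.67)) ≈ (-1.9248, -0.4355)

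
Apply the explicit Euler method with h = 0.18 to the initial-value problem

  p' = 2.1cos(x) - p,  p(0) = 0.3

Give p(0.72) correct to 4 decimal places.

1.2084

Euler: p_{n+1} = p_n + h·f(x_n, p_n).
x=0.000000, p=0.300000: f=1.800000 → p ← 0.300000 + 0.18·1.800000 = 0.624000
x=0.180000, p=0.624000: f=1.442072 → p ← 0.624000 + 0.18·1.442072 = 0.883573
x=0.360000, p=0.883573: f=1.081810 → p ← 0.883573 + 0.18·1.081810 = 1.078299
x=0.540000, p=1.078299: f=0.722889 → p ← 1.078299 + 0.18·0.722889 = 1.208419
p(0.72) ≈ 1.2084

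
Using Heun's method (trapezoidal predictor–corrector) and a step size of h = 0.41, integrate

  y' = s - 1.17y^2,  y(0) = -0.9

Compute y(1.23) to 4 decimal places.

-13.3487

Heun: k1 = f(s_n, y_n); k2 = f(s_n + h, y_n + h·k1); y_{n+1} = y_n + (h/2)·(k1 + k2).
s=0.000000, y=-0.900000:
  k1 = f(0.000000, -0.900000) = -0.947700
  k2 = f(0.410000, -1.288557) = -1.532644
  y ← -0.900000 + (0.41/2)·(-0.947700 + (-1.532644)) = -1.408470
s=0.410000, y=-1.408470:
  k1 = f(0.410000, -1.408470) = -1.911033
  k2 = f(0.820000, -2.191994) = -4.801660
  y ← -1.408470 + (0.41/2)·(-1.911033 + (-4.801660)) = -2.784573
s=0.820000, y=-2.784573:
  k1 = f(0.820000, -2.784573) = -8.251998
  k2 = f(1.230000, -6.167892) = -43.280178
  y ← -2.784573 + (0.41/2)·(-8.251998 + (-43.280178)) = -13.348669
y(1.23) ≈ -13.3487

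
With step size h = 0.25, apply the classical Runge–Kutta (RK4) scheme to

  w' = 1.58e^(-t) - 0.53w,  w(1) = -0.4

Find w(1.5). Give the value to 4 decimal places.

-0.1082

RK4: k1 = f(t_n, w_n); k2 = f(t_n + h/2, w_n + (h/2)·k1); k3 = f(t_n + h/2, w_n + (h/2)·k2); k4 = f(t_n + h, w_n + h·k3); w_{n+1} = w_n + (h/6)·(k1 + 2k2 + 2k3 + k4).
t=1.000000, w=-0.400000:
  k1 = f(1.000000, -0.400000) = 0.793250
  k2 = f(1.125000, -0.300844) = 0.672398
  k3 = f(1.125000, -0.315950) = 0.680405
  k4 = f(1.250000, -0.229899) = 0.574524
  w ← -0.400000 + (0.25/6)·(k1 + 2k2 + 2k3 + k4) = -0.230276
t=1.250000, w=-0.230276:
  k1 = f(1.250000, -0.230276) = 0.574724
  k2 = f(1.375000, -0.158435) = 0.483457
  k3 = f(1.375000, -0.169844) = 0.489504
  k4 = f(1.500000, -0.107900) = 0.409733
  w ← -0.230276 + (0.25/6)·(k1 + 2k2 + 2k3 + k4) = -0.108177
w(1.5) ≈ -0.1082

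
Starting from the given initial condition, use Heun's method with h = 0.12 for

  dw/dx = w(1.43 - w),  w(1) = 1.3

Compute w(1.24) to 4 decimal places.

Heun: k1 = f(x_n, w_n); k2 = f(x_n + h, w_n + h·k1); w_{n+1} = w_n + (h/2)·(k1 + k2).
x=1.000000, w=1.300000:
  k1 = f(1.000000, 1.300000) = 0.169000
  k2 = f(1.120000, 1.320280) = 0.144861
  w ← 1.300000 + (0.12/2)·(0.169000 + 0.144861) = 1.318832
x=1.120000, w=1.318832:
  k1 = f(1.120000, 1.318832) = 0.146612
  k2 = f(1.240000, 1.336425) = 0.125056
  w ← 1.318832 + (0.12/2)·(0.146612 + 0.125056) = 1.335132
w(1.24) ≈ 1.3351

1.3351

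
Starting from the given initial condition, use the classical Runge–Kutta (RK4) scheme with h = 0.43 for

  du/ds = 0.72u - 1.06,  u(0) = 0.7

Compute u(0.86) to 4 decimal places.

0.0379

RK4: k1 = f(s_n, u_n); k2 = f(s_n + h/2, u_n + (h/2)·k1); k3 = f(s_n + h/2, u_n + (h/2)·k2); k4 = f(s_n + h, u_n + h·k3); u_{n+1} = u_n + (h/6)·(k1 + 2k2 + 2k3 + k4).
s=0.000000, u=0.700000:
  k1 = f(0.000000, 0.700000) = -0.556000
  k2 = f(0.215000, 0.580460) = -0.642069
  k3 = f(0.215000, 0.561955) = -0.655392
  k4 = f(0.430000, 0.418181) = -0.758909
  u ← 0.700000 + (0.43/6)·(k1 + 2k2 + 2k3 + k4) = 0.419795
s=0.430000, u=0.419795:
  k1 = f(0.430000, 0.419795) = -0.757747
  k2 = f(0.645000, 0.256880) = -0.875047
  k3 = f(0.645000, 0.231660) = -0.893205
  k4 = f(0.860000, 0.035717) = -1.034283
  u ← 0.419795 + (0.43/6)·(k1 + 2k2 + 2k3 + k4) = 0.037917
u(0.86) ≈ 0.0379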